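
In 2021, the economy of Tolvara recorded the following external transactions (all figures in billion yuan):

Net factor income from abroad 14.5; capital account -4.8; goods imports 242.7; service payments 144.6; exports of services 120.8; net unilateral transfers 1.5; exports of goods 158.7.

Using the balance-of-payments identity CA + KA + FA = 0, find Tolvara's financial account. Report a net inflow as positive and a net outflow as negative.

Goods balance = 158.7 - 242.7 = -84.0
Services balance = 120.8 - 144.6 = -23.8
Trade balance (goods + services) = -84.0 + (-23.8) = -107.8
Net primary income = 14.5
Net secondary income = 1.5
Current account = -107.8 + 14.5 + 1.5 = -91.8
Financial account = -(-91.8 + (-4.8)) = 96.6

96.6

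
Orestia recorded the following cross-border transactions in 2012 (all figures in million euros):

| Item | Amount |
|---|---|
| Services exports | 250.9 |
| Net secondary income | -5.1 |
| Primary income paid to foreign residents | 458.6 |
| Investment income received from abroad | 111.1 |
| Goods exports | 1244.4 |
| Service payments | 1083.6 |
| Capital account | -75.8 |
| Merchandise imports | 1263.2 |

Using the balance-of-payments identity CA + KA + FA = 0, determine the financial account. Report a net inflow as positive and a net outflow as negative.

Goods balance = 1244.4 - 1263.2 = -18.8
Services balance = 250.9 - 1083.6 = -832.7
Trade balance (goods + services) = -18.8 + (-832.7) = -851.5
Net primary income = 111.1 - 458.6 = -347.5
Net secondary income = -5.1
Current account = -851.5 + (-347.5) + (-5.1) = -1204.1
Financial account = -(-1204.1 + (-75.8)) = 1279.9

1279.9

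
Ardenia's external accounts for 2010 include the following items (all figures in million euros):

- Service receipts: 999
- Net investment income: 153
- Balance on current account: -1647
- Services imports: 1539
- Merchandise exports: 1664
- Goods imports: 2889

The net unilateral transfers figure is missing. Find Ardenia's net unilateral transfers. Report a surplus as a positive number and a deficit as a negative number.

-35

Current account = goods balance + services balance + net primary income + net secondary income
Sum of the known components = -1612
Net unilateral transfers = CA - (known components) = -1647 - (-1612) = -35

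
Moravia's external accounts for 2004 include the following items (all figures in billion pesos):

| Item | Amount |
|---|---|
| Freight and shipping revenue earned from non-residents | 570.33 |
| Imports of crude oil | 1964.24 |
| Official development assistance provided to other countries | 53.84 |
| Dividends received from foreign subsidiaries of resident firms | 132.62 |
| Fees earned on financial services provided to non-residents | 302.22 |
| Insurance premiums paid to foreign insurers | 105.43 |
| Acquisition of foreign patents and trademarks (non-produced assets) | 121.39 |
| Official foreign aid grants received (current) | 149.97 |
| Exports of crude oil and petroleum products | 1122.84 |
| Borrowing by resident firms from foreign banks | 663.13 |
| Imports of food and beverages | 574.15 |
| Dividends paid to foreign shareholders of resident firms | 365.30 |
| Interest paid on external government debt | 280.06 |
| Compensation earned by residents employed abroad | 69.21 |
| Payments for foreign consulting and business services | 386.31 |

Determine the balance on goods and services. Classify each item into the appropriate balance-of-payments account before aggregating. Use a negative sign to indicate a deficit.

Goods: -574.15 - 1964.24 + 1122.84 = -1415.55
Services: 302.22 - 105.43 + 570.33 - 386.31 = 380.81
Trade balance = -1415.55 + 380.81 = -1034.74
(Excluded from the trade balance — secondary income: official development assistance provided to other countries 53.84, official foreign aid grants received (current) 149.97; primary income: dividends received from foreign subsidiaries of resident firms 132.62, dividends paid to foreign shareholders of resident firms 365.30, interest paid on external government debt 280.06, compensation earned by residents employed abroad 69.21; capital account: acquisition of foreign patents and trademarks (non-produced assets) 121.39; financial account: borrowing by resident firms from foreign banks 663.13.)

-1034.74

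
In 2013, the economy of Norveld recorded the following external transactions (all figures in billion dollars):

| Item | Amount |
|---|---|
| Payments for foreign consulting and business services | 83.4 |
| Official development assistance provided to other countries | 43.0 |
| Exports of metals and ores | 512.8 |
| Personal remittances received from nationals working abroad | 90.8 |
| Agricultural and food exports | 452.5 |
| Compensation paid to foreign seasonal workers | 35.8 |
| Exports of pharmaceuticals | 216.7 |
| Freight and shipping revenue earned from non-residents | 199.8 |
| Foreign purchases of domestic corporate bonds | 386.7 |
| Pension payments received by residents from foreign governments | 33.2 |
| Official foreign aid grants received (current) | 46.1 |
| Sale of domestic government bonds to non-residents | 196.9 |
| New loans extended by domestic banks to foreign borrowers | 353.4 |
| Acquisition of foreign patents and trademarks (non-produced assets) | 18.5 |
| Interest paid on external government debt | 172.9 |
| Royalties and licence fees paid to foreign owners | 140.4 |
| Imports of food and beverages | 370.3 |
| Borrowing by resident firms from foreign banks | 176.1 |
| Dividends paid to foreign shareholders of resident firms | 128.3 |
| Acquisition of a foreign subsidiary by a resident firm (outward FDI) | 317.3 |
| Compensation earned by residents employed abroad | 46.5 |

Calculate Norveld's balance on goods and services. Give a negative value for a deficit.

787.7

Goods: 512.8 + 216.7 - 370.3 + 452.5 = 811.7
Services: 199.8 - 83.4 - 140.4 = -24.0
Trade balance = 811.7 + (-24.0) = 787.7
(Excluded from the trade balance — secondary income: official development assistance provided to other countries 43.0, personal remittances received from nationals working abroad 90.8, pension payments received by residents from foreign governments 33.2, official foreign aid grants received (current) 46.1; primary income: compensation paid to foreign seasonal workers 35.8, interest paid on external government debt 172.9, dividends paid to foreign shareholders of resident firms 128.3, compensation earned by residents employed abroad 46.5; financial account: foreign purchases of domestic corporate bonds 386.7, sale of domestic government bonds to non-residents 196.9, new loans extended by domestic banks to foreign borrowers 353.4, borrowing by resident firms from foreign banks 176.1, acquisition of a foreign subsidiary by a resident firm (outward FDI) 317.3; capital account: acquisition of foreign patents and trademarks (non-produced assets) 18.5.)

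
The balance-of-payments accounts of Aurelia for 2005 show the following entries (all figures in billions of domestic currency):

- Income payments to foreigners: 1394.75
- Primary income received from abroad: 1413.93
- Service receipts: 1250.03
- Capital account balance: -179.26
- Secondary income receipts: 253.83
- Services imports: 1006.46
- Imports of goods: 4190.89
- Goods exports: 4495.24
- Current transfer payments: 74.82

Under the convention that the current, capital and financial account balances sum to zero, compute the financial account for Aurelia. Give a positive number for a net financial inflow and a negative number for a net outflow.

-566.85

Goods balance = 4495.24 - 4190.89 = 304.35
Services balance = 1250.03 - 1006.46 = 243.57
Trade balance (goods + services) = 304.35 + 243.57 = 547.92
Net primary income = 1413.93 - 1394.75 = 19.18
Net secondary income = 253.83 - 74.82 = 179.01
Current account = 547.92 + 19.18 + 179.01 = 746.11
Financial account = -(746.11 + (-179.26)) = -566.85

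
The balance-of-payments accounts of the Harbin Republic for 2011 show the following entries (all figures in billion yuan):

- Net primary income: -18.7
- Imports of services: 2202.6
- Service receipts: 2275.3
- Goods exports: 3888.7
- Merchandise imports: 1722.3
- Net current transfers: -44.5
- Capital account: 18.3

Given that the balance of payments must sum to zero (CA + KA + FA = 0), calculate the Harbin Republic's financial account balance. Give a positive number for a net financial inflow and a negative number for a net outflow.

-2194.2

Goods balance = 3888.7 - 1722.3 = 2166.4
Services balance = 2275.3 - 2202.6 = 72.7
Trade balance (goods + services) = 2166.4 + 72.7 = 2239.1
Net primary income = -18.7
Net secondary income = -44.5
Current account = 2239.1 + (-18.7) + (-44.5) = 2175.9
Financial account = -(2175.9 + 18.3) = -2194.2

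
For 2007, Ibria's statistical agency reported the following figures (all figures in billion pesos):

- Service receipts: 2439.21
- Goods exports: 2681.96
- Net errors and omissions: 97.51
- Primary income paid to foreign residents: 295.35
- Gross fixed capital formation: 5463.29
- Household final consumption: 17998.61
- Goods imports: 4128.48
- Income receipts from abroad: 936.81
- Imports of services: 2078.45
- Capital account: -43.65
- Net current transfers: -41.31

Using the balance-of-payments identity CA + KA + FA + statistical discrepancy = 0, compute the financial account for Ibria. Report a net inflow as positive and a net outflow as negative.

431.75

Goods balance = 2681.96 - 4128.48 = -1446.52
Services balance = 2439.21 - 2078.45 = 360.76
Trade balance (goods + services) = -1446.52 + 360.76 = -1085.76
Net primary income = 936.81 - 295.35 = 641.46
Net secondary income = -41.31
Current account = -1085.76 + 641.46 + (-41.31) = -485.61
Financial account = -(-485.61 + (-43.65) + 97.51) = 431.75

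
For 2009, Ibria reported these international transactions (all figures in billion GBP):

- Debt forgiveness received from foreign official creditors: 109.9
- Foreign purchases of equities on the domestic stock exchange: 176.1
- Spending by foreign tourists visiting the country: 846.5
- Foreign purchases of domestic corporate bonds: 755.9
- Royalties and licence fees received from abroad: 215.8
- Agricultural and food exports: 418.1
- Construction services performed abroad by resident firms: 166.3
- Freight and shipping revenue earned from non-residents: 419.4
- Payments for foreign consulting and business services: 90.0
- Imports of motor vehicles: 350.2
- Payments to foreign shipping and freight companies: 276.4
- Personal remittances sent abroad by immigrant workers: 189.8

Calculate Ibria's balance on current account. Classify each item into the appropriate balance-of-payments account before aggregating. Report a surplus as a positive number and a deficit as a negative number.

1159.7

Goods: 418.1 - 350.2 = 67.9
Services: 166.3 + 215.8 - 276.4 + 419.4 - 90.0 + 846.5 = 1281.6
Secondary income: -189.8
Current account = 67.9 + 1281.6 + (-189.8) = 1159.7
(Excluded from the current account — capital account: debt forgiveness received from foreign official creditors 109.9; financial account: foreign purchases of equities on the domestic stock exchange 176.1, foreign purchases of domestic corporate bonds 755.9.)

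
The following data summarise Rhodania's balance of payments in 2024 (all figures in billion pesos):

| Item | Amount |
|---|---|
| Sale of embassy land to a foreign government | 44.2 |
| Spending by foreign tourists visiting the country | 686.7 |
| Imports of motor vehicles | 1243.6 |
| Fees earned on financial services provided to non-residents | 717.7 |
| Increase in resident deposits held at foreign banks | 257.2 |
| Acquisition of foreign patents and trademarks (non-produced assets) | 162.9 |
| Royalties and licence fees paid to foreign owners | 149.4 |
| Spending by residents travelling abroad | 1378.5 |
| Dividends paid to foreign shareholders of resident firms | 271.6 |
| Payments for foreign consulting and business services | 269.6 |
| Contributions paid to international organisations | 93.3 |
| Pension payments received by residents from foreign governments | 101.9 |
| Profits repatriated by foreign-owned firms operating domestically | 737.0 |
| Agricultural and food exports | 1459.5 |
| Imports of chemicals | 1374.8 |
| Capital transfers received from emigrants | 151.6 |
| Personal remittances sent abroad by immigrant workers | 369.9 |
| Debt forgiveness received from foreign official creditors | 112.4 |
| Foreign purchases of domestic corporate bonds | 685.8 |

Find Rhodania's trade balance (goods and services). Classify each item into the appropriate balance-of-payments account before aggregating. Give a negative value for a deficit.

-1552.0

Goods: -1243.6 + 1459.5 - 1374.8 = -1158.9
Services: 686.7 - 149.4 - 269.6 + 717.7 - 1378.5 = -393.1
Trade balance = -1158.9 + (-393.1) = -1552.0
(Excluded from the trade balance — capital account: sale of embassy land to a foreign government 44.2, acquisition of foreign patents and trademarks (non-produced assets) 162.9, capital transfers received from emigrants 151.6, debt forgiveness received from foreign official creditors 112.4; financial account: increase in resident deposits held at foreign banks 257.2, foreign purchases of domestic corporate bonds 685.8; primary income: dividends paid to foreign shareholders of resident firms 271.6, profits repatriated by foreign-owned firms operating domestically 737.0; secondary income: contributions paid to international organisations 93.3, pension payments received by residents from foreign governments 101.9, personal remittances sent abroad by immigrant workers 369.9.)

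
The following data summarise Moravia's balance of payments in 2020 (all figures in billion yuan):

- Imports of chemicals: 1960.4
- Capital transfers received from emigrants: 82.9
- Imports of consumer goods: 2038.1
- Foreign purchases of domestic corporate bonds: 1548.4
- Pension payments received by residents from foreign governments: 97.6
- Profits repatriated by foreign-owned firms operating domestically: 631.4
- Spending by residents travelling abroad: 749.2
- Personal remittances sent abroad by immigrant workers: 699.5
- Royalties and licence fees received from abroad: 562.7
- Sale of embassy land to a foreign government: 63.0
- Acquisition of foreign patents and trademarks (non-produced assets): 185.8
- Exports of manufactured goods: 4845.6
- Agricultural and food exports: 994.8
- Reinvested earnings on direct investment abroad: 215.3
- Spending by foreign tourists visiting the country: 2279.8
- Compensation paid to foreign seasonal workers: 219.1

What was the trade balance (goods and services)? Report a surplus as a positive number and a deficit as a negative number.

Goods: 4845.6 + 994.8 - 1960.4 - 2038.1 = 1841.9
Services: 562.7 - 749.2 + 2279.8 = 2093.3
Trade balance = 1841.9 + 2093.3 = 3935.2
(Excluded from the trade balance — capital account: capital transfers received from emigrants 82.9, sale of embassy land to a foreign government 63.0, acquisition of foreign patents and trademarks (non-produced assets) 185.8; financial account: foreign purchases of domestic corporate bonds 1548.4; secondary income: pension payments received by residents from foreign governments 97.6, personal remittances sent abroad by immigrant workers 699.5; primary income: profits repatriated by foreign-owned firms operating domestically 631.4, reinvested earnings on direct investment abroad 215.3, compensation paid to foreign seasonal workers 219.1.)

3935.2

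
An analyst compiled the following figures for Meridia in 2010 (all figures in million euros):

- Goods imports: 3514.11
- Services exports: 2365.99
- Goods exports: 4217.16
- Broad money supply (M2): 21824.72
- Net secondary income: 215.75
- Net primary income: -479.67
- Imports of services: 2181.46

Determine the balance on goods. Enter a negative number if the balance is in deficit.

Goods balance = 4217.16 - 3514.11 = 703.05

703.05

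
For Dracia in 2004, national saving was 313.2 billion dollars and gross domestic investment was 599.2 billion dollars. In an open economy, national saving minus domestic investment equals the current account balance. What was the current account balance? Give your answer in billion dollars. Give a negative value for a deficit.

-286.0

CA = S - I = 313.2 - 599.2 = -286.0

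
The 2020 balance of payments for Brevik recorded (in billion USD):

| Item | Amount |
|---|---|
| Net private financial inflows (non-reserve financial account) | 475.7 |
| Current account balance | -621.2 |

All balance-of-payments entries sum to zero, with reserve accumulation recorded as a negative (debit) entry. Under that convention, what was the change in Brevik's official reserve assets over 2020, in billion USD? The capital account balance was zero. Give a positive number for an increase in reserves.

Official reserve transactions balance = -((-621.2) + 475.7) = 145.5
An accumulation of reserves is recorded as a debit (negative entry), so the change in the stock of reserves is the negative of that balance.
Change in official reserves = -(145.5) = -145.5

-145.5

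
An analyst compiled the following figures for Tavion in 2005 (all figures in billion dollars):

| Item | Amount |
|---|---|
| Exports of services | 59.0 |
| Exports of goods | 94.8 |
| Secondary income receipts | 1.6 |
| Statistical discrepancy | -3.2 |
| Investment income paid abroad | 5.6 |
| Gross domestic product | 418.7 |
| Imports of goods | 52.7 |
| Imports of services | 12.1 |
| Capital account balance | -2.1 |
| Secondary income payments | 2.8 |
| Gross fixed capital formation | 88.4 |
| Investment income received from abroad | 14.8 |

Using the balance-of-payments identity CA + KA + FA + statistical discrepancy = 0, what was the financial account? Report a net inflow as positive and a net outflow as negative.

-91.7

Goods balance = 94.8 - 52.7 = 42.1
Services balance = 59.0 - 12.1 = 46.9
Trade balance (goods + services) = 42.1 + 46.9 = 89.0
Net primary income = 14.8 - 5.6 = 9.2
Net secondary income = 1.6 - 2.8 = -1.2
Current account = 89.0 + 9.2 + (-1.2) = 97.0
Financial account = -(97.0 + (-2.1) + (-3.2)) = -91.7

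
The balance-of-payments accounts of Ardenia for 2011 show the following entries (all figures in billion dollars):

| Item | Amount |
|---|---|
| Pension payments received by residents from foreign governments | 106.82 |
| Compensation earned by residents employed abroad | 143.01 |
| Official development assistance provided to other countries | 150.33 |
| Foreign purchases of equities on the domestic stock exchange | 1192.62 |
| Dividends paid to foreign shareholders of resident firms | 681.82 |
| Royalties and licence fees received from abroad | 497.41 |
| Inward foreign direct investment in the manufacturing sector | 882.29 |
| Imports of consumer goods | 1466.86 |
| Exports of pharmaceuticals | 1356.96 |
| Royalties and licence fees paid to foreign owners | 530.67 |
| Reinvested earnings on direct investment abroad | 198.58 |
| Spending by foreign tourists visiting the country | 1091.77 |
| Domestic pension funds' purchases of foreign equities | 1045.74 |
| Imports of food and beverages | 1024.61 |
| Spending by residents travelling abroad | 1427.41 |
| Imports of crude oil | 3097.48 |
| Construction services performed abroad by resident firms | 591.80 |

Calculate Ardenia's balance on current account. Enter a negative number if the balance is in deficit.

Goods: -1466.86 - 3097.48 + 1356.96 - 1024.61 = -4231.99
Services: 497.41 + 591.80 + 1091.77 - 1427.41 - 530.67 = 222.90
Primary income: 143.01 - 681.82 + 198.58 = -340.23
Secondary income: 106.82 - 150.33 = -43.51
Current account = (-4231.99) + 222.90 + (-340.23) + (-43.51) = -4392.83
(Excluded from the current account — financial account: foreign purchases of equities on the domestic stock exchange 1192.62, inward foreign direct investment in the manufacturing sector 882.29, domestic pension funds' purchases of foreign equities 1045.74.)

-4392.83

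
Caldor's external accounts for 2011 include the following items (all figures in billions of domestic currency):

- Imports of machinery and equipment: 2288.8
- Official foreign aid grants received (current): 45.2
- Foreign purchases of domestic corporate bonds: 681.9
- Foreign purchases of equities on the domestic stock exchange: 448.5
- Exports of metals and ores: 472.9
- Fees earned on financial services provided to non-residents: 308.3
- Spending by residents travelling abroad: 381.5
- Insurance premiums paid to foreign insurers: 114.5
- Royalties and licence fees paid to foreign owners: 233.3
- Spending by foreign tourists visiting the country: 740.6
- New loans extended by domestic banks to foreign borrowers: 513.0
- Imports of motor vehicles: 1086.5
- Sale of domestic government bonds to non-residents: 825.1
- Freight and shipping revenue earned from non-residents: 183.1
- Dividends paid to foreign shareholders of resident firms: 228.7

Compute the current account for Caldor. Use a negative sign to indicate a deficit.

Goods: -1086.5 - 2288.8 + 472.9 = -2902.4
Services: -233.3 + 308.3 + 740.6 - 381.5 + 183.1 - 114.5 = 502.7
Primary income: -228.7
Secondary income: 45.2
Current account = (-2902.4) + 502.7 + (-228.7) + 45.2 = -2583.2
(Excluded from the current account — financial account: foreign purchases of domestic corporate bonds 681.9, foreign purchases of equities on the domestic stock exchange 448.5, new loans extended by domestic banks to foreign borrowers 513.0, sale of domestic government bonds to non-residents 825.1.)

-2583.2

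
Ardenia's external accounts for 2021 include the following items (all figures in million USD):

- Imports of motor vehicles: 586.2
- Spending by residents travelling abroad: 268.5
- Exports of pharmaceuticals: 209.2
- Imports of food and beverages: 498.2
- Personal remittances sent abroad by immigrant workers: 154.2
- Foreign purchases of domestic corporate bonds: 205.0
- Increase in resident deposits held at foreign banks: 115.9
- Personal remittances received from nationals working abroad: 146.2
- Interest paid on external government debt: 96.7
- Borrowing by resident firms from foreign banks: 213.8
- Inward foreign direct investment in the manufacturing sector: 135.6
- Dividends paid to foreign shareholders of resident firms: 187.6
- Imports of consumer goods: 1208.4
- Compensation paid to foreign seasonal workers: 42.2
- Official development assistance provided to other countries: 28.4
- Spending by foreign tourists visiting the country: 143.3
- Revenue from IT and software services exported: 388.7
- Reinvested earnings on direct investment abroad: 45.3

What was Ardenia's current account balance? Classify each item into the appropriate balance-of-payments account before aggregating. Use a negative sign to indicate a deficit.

-2137.7

Goods: -1208.4 + 209.2 - 586.2 - 498.2 = -2083.6
Services: 388.7 + 143.3 - 268.5 = 263.5
Primary income: -187.6 - 42.2 + 45.3 - 96.7 = -281.2
Secondary income: 146.2 - 154.2 - 28.4 = -36.4
Current account = (-2083.6) + 263.5 + (-281.2) + (-36.4) = -2137.7
(Excluded from the current account — financial account: foreign purchases of domestic corporate bonds 205.0, increase in resident deposits held at foreign banks 115.9, borrowing by resident firms from foreign banks 213.8, inward foreign direct investment in the manufacturing sector 135.6.)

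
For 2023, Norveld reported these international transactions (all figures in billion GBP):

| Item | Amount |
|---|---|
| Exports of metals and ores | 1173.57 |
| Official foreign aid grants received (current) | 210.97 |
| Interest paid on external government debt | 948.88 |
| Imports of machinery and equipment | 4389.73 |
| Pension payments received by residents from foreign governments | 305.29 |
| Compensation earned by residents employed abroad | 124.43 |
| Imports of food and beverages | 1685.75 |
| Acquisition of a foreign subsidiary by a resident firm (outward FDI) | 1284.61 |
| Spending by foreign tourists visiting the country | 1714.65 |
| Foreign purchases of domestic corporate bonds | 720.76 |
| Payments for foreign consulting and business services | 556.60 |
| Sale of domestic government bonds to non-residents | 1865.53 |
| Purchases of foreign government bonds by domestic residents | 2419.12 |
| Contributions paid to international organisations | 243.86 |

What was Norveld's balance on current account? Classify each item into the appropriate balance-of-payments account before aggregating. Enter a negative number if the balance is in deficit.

Goods: -4389.73 + 1173.57 - 1685.75 = -4901.91
Services: -556.60 + 1714.65 = 1158.05
Primary income: -948.88 + 124.43 = -824.45
Secondary income: 305.29 - 243.86 + 210.97 = 272.40
Current account = (-4901.91) + 1158.05 + (-824.45) + 272.40 = -4295.91
(Excluded from the current account — financial account: acquisition of a foreign subsidiary by a resident firm (outward FDI) 1284.61, foreign purchases of domestic corporate bonds 720.76, sale of domestic government bonds to non-residents 1865.53, purchases of foreign government bonds by domestic residents 2419.12.)

-4295.91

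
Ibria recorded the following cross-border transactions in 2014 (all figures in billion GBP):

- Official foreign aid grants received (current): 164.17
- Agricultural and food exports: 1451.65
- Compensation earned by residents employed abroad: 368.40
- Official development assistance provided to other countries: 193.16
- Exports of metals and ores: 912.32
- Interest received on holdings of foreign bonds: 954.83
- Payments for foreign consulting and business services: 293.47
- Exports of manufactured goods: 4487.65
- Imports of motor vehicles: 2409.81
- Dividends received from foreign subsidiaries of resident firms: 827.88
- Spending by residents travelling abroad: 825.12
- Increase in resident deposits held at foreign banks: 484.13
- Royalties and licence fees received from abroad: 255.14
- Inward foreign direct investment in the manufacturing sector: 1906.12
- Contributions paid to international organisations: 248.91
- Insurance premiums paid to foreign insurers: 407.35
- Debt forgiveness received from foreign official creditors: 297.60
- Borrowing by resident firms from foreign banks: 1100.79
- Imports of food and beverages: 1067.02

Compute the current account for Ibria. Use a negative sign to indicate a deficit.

Goods: -1067.02 - 2409.81 + 4487.65 + 1451.65 + 912.32 = 3374.79
Services: -407.35 - 825.12 + 255.14 - 293.47 = -1270.80
Primary income: 368.40 + 827.88 + 954.83 = 2151.11
Secondary income: -193.16 - 248.91 + 164.17 = -277.90
Current account = 3374.79 + (-1270.80) + 2151.11 + (-277.90) = 3977.20
(Excluded from the current account — financial account: increase in resident deposits held at foreign banks 484.13, inward foreign direct investment in the manufacturing sector 1906.12, borrowing by resident firms from foreign banks 1100.79; capital account: debt forgiveness received from foreign official creditors 297.60.)

3977.20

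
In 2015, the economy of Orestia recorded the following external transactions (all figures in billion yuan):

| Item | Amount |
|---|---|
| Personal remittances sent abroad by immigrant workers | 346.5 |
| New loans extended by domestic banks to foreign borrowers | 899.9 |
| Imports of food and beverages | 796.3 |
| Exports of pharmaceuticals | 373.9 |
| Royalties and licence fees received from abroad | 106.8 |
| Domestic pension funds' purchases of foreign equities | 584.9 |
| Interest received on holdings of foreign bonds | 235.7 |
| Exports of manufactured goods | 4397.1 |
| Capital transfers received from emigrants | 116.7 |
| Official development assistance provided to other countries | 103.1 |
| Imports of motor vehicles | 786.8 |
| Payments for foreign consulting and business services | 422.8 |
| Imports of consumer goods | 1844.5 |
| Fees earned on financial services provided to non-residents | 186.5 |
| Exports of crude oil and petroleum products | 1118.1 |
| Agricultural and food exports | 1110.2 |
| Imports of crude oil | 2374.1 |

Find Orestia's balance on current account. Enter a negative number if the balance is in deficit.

854.2

Goods: 373.9 + 1110.2 - 796.3 + 4397.1 - 1844.5 - 2374.1 - 786.8 + 1118.1 = 1197.6
Services: 186.5 - 422.8 + 106.8 = -129.5
Primary income: 235.7
Secondary income: -103.1 - 346.5 = -449.6
Current account = 1197.6 + (-129.5) + 235.7 + (-449.6) = 854.2
(Excluded from the current account — financial account: new loans extended by domestic banks to foreign borrowers 899.9, domestic pension funds' purchases of foreign equities 584.9; capital account: capital transfers received from emigrants 116.7.)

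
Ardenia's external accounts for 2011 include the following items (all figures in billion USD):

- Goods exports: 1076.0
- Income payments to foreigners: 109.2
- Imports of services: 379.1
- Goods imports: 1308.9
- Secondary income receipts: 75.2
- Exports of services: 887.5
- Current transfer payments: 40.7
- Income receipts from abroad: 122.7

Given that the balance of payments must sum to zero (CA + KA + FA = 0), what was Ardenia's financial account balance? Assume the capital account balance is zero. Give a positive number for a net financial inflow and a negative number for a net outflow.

Goods balance = 1076.0 - 1308.9 = -232.9
Services balance = 887.5 - 379.1 = 508.4
Trade balance (goods + services) = -232.9 + 508.4 = 275.5
Net primary income = 122.7 - 109.2 = 13.5
Net secondary income = 75.2 - 40.7 = 34.5
Current account = 275.5 + 13.5 + 34.5 = 323.5
Financial account = -(323.5) = -323.5

-323.5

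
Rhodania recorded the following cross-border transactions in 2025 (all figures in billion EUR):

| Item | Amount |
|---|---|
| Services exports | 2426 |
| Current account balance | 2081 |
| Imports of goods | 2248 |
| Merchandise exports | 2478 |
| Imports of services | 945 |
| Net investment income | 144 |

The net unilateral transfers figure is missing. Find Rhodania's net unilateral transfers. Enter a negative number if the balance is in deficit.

226

Current account = goods balance + services balance + net primary income + net secondary income
Sum of the known components = 1855
Net unilateral transfers = CA - (known components) = 2081 - 1855 = 226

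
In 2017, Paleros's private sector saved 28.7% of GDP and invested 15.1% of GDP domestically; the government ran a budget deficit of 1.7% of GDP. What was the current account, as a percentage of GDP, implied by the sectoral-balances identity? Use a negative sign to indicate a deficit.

By the sectoral-balances identity, CA = (S_private - I) + (T - G).
Private balance = 28.7 - 15.1 = 13.6
Government balance (T - G) = -1.7
CA = 13.6 + (-1.7) = 11.9

11.9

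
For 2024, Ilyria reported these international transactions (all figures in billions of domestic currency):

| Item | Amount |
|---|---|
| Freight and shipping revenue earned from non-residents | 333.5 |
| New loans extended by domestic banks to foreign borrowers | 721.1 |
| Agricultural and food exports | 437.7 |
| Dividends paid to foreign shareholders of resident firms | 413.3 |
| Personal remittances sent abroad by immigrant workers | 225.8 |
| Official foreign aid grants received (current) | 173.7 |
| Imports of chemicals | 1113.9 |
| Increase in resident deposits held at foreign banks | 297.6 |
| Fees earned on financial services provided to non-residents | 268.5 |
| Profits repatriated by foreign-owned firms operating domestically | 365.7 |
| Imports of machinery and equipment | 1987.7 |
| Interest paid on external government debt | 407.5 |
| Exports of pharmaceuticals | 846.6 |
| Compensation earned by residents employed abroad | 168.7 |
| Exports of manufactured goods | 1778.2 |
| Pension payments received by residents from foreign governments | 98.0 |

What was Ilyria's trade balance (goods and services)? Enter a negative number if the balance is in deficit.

Goods: 846.6 + 1778.2 - 1987.7 - 1113.9 + 437.7 = -39.1
Services: 333.5 + 268.5 = 602.0
Trade balance = -39.1 + 602.0 = 562.9
(Excluded from the trade balance — financial account: new loans extended by domestic banks to foreign borrowers 721.1, increase in resident deposits held at foreign banks 297.6; primary income: dividends paid to foreign shareholders of resident firms 413.3, profits repatriated by foreign-owned firms operating domestically 365.7, interest paid on external government debt 407.5, compensation earned by residents employed abroad 168.7; secondary income: personal remittances sent abroad by immigrant workers 225.8, official foreign aid grants received (current) 173.7, pension payments received by residents from foreign governments 98.0.)

562.9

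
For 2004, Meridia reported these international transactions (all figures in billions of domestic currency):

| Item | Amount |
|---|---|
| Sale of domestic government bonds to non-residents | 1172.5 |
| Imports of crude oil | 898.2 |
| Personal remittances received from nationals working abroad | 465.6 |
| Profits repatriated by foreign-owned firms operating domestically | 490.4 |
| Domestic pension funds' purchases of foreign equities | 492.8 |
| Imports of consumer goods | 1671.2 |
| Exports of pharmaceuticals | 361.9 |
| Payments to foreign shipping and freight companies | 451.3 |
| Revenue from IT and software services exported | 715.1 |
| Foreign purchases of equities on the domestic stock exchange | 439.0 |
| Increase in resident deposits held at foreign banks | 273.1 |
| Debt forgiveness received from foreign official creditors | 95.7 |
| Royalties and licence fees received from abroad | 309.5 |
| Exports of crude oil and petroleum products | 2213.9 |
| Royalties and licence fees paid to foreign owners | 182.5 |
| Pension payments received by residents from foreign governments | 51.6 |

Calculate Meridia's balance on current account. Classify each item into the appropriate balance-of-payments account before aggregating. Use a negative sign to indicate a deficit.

Goods: 361.9 + 2213.9 - 1671.2 - 898.2 = 6.4
Services: 715.1 + 309.5 - 182.5 - 451.3 = 390.8
Primary income: -490.4
Secondary income: 51.6 + 465.6 = 517.2
Current account = 6.4 + 390.8 + (-490.4) + 517.2 = 424.0
(Excluded from the current account — financial account: sale of domestic government bonds to non-residents 1172.5, domestic pension funds' purchases of foreign equities 492.8, foreign purchases of equities on the domestic stock exchange 439.0, increase in resident deposits held at foreign banks 273.1; capital account: debt forgiveness received from foreign official creditors 95.7.)

424.0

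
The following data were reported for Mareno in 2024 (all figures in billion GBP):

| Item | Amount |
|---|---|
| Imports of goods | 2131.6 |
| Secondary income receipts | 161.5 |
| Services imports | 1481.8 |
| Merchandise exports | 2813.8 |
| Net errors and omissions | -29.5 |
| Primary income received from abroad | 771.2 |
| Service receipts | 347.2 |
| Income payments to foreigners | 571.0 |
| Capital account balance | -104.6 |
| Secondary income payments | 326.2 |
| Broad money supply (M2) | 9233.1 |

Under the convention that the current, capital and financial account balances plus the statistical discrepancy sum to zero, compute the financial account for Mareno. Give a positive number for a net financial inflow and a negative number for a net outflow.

551.0

Goods balance = 2813.8 - 2131.6 = 682.2
Services balance = 347.2 - 1481.8 = -1134.6
Trade balance (goods + services) = 682.2 + (-1134.6) = -452.4
Net primary income = 771.2 - 571.0 = 200.2
Net secondary income = 161.5 - 326.2 = -164.7
Current account = -452.4 + 200.2 + (-164.7) = -416.9
Financial account = -(-416.9 + (-104.6) + (-29.5)) = 551.0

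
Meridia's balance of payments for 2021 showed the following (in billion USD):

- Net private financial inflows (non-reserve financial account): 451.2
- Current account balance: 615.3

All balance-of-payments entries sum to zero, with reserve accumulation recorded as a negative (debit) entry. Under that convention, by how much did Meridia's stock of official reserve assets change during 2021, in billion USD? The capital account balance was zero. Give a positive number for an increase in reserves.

Official reserve transactions balance = -(615.3 + 451.2) = -1066.5
An accumulation of reserves is recorded as a debit (negative entry), so the change in the stock of reserves is the negative of that balance.
Change in official reserves = -(-1066.5) = 1066.5

1066.5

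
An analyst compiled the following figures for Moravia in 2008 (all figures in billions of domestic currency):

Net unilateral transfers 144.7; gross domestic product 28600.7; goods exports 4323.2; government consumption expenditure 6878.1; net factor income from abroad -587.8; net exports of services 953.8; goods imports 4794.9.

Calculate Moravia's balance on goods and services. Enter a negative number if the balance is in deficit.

482.1

Goods balance = 4323.2 - 4794.9 = -471.7
Services balance = 953.8
Trade balance (goods + services) = -471.7 + 953.8 = 482.1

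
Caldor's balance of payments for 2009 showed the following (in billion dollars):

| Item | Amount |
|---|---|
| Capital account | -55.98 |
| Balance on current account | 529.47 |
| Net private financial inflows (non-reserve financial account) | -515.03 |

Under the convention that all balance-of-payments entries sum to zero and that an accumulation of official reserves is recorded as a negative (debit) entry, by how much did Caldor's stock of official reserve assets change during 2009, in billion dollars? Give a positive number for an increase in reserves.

-41.54

Official reserve transactions balance = -(529.47 + (-55.98) + (-515.03)) = 41.54
An accumulation of reserves is recorded as a debit (negative entry), so the change in the stock of reserves is the negative of that balance.
Change in official reserves = -(41.54) = -41.54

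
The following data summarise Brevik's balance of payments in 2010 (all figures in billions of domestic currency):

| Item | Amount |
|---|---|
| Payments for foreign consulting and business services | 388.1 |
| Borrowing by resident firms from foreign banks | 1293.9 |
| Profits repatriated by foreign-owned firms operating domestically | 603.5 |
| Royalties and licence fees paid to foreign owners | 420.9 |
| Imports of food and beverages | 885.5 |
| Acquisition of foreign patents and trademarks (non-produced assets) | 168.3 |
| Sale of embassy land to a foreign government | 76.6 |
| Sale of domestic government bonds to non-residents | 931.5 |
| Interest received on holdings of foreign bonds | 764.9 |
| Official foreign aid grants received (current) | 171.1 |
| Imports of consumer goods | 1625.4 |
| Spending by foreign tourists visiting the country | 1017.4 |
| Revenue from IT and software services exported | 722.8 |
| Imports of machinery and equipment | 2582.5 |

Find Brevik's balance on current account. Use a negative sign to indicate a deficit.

Goods: -1625.4 - 2582.5 - 885.5 = -5093.4
Services: -420.9 + 1017.4 - 388.1 + 722.8 = 931.2
Primary income: 764.9 - 603.5 = 161.4
Secondary income: 171.1
Current account = (-5093.4) + 931.2 + 161.4 + 171.1 = -3829.7
(Excluded from the current account — financial account: borrowing by resident firms from foreign banks 1293.9, sale of domestic government bonds to non-residents 931.5; capital account: acquisition of foreign patents and trademarks (non-produced assets) 168.3, sale of embassy land to a foreign government 76.6.)

-3829.7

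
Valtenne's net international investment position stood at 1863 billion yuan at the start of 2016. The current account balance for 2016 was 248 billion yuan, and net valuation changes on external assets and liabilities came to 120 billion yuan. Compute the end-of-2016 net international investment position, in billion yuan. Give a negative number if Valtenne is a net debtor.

Change in NIIP = current account + net valuation change = 248 + 120 = 368
End-of-year NIIP = 1863 + 368 = 2231

2231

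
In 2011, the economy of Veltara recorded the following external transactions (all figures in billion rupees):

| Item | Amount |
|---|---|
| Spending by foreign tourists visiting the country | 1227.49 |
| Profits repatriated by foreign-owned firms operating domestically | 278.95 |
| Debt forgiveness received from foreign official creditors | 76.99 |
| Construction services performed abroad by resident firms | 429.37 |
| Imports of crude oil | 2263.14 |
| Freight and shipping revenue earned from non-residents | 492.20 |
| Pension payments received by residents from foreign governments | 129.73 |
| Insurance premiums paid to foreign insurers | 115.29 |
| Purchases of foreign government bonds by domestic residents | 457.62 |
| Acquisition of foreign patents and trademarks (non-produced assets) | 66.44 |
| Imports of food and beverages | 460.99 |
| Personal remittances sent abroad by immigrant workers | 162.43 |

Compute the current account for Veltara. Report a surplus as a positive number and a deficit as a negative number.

Goods: -2263.14 - 460.99 = -2724.13
Services: 429.37 + 492.20 + 1227.49 - 115.29 = 2033.77
Primary income: -278.95
Secondary income: -162.43 + 129.73 = -32.70
Current account = (-2724.13) + 2033.77 + (-278.95) + (-32.70) = -1002.01
(Excluded from the current account — capital account: debt forgiveness received from foreign official creditors 76.99, acquisition of foreign patents and trademarks (non-produced assets) 66.44; financial account: purchases of foreign government bonds by domestic residents 457.62.)

-1002.01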